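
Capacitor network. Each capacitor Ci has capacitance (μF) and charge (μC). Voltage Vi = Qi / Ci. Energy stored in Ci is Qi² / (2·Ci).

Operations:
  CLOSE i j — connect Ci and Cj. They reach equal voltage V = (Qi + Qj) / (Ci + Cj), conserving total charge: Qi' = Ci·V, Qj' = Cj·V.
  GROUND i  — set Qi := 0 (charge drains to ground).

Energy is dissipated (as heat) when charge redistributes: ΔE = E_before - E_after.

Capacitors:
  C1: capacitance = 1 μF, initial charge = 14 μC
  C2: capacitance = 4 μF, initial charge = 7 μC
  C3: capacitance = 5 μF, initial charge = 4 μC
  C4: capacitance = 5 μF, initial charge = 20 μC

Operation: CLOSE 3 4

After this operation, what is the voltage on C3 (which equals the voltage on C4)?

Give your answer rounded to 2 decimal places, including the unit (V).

Answer: 2.40 V

Derivation:
Initial: C1(1μF, Q=14μC, V=14.00V), C2(4μF, Q=7μC, V=1.75V), C3(5μF, Q=4μC, V=0.80V), C4(5μF, Q=20μC, V=4.00V)
Op 1: CLOSE 3-4: Q_total=24.00, C_total=10.00, V=2.40; Q3=12.00, Q4=12.00; dissipated=12.800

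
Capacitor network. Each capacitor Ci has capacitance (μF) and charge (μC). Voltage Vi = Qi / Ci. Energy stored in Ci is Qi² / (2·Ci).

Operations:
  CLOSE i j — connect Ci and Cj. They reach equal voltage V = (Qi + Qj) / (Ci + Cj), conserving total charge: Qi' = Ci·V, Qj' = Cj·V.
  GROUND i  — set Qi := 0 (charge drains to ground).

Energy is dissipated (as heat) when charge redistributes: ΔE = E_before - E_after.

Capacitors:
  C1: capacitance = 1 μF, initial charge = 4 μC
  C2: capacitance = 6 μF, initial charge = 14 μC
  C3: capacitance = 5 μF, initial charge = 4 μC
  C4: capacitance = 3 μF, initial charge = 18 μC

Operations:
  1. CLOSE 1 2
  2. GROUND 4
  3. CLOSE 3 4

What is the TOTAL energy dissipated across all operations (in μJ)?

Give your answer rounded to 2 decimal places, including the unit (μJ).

Answer: 55.79 μJ

Derivation:
Initial: C1(1μF, Q=4μC, V=4.00V), C2(6μF, Q=14μC, V=2.33V), C3(5μF, Q=4μC, V=0.80V), C4(3μF, Q=18μC, V=6.00V)
Op 1: CLOSE 1-2: Q_total=18.00, C_total=7.00, V=2.57; Q1=2.57, Q2=15.43; dissipated=1.190
Op 2: GROUND 4: Q4=0; energy lost=54.000
Op 3: CLOSE 3-4: Q_total=4.00, C_total=8.00, V=0.50; Q3=2.50, Q4=1.50; dissipated=0.600
Total dissipated: 55.790 μJ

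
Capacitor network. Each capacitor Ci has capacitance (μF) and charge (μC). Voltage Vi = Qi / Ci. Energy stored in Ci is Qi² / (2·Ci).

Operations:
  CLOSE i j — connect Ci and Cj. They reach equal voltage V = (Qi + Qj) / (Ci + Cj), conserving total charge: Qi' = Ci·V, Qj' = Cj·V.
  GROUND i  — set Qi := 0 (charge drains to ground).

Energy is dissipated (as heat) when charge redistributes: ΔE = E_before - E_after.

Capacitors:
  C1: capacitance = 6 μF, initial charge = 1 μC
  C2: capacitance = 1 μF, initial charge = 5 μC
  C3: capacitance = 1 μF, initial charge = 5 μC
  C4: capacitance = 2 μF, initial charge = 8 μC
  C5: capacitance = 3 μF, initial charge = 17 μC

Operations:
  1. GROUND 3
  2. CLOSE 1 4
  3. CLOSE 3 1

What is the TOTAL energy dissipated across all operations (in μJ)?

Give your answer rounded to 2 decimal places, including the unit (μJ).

Answer: 24.06 μJ

Derivation:
Initial: C1(6μF, Q=1μC, V=0.17V), C2(1μF, Q=5μC, V=5.00V), C3(1μF, Q=5μC, V=5.00V), C4(2μF, Q=8μC, V=4.00V), C5(3μF, Q=17μC, V=5.67V)
Op 1: GROUND 3: Q3=0; energy lost=12.500
Op 2: CLOSE 1-4: Q_total=9.00, C_total=8.00, V=1.12; Q1=6.75, Q4=2.25; dissipated=11.021
Op 3: CLOSE 3-1: Q_total=6.75, C_total=7.00, V=0.96; Q3=0.96, Q1=5.79; dissipated=0.542
Total dissipated: 24.063 μJ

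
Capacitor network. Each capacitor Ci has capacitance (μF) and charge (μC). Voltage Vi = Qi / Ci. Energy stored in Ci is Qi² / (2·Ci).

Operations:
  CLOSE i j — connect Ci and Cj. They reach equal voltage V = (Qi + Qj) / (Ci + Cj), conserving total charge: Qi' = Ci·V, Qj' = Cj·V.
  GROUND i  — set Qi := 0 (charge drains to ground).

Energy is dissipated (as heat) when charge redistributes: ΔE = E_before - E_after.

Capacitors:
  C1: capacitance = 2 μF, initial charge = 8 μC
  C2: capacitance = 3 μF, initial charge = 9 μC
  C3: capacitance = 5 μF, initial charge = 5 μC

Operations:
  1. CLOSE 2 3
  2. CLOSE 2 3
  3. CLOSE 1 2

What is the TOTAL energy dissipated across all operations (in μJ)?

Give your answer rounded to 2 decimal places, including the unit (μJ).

Initial: C1(2μF, Q=8μC, V=4.00V), C2(3μF, Q=9μC, V=3.00V), C3(5μF, Q=5μC, V=1.00V)
Op 1: CLOSE 2-3: Q_total=14.00, C_total=8.00, V=1.75; Q2=5.25, Q3=8.75; dissipated=3.750
Op 2: CLOSE 2-3: Q_total=14.00, C_total=8.00, V=1.75; Q2=5.25, Q3=8.75; dissipated=0.000
Op 3: CLOSE 1-2: Q_total=13.25, C_total=5.00, V=2.65; Q1=5.30, Q2=7.95; dissipated=3.038
Total dissipated: 6.787 μJ

Answer: 6.79 μJ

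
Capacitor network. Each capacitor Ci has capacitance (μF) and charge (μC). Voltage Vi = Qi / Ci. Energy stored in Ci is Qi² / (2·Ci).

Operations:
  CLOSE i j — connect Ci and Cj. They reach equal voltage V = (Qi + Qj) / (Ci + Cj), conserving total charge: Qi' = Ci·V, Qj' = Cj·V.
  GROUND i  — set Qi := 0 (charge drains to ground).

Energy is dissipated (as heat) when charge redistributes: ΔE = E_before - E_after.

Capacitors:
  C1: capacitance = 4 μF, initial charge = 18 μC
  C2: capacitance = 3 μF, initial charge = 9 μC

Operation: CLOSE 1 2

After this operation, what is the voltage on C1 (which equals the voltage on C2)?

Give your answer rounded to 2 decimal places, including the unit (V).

Initial: C1(4μF, Q=18μC, V=4.50V), C2(3μF, Q=9μC, V=3.00V)
Op 1: CLOSE 1-2: Q_total=27.00, C_total=7.00, V=3.86; Q1=15.43, Q2=11.57; dissipated=1.929

Answer: 3.86 V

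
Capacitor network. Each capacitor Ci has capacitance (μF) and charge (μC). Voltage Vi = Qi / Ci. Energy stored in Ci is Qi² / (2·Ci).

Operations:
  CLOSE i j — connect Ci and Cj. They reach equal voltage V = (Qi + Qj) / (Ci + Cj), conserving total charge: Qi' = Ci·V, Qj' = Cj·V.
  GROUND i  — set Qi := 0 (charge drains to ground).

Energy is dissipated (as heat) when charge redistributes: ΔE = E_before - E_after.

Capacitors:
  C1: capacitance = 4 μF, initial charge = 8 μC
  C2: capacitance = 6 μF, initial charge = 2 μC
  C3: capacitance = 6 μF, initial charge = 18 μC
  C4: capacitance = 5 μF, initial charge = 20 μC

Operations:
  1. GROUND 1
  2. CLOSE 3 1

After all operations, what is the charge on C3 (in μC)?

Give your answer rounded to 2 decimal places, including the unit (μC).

Answer: 10.80 μC

Derivation:
Initial: C1(4μF, Q=8μC, V=2.00V), C2(6μF, Q=2μC, V=0.33V), C3(6μF, Q=18μC, V=3.00V), C4(5μF, Q=20μC, V=4.00V)
Op 1: GROUND 1: Q1=0; energy lost=8.000
Op 2: CLOSE 3-1: Q_total=18.00, C_total=10.00, V=1.80; Q3=10.80, Q1=7.20; dissipated=10.800
Final charges: Q1=7.20, Q2=2.00, Q3=10.80, Q4=20.00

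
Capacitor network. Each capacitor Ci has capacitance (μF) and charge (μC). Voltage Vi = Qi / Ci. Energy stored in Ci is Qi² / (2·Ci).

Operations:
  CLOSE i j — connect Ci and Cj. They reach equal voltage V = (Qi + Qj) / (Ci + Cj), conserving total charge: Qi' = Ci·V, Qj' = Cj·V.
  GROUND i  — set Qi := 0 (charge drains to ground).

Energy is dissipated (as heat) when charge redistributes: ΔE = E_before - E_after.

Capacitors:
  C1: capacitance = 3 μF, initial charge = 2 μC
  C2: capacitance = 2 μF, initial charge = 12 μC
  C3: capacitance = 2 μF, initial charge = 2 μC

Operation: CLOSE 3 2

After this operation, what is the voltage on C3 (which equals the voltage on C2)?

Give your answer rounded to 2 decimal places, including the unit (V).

Answer: 3.50 V

Derivation:
Initial: C1(3μF, Q=2μC, V=0.67V), C2(2μF, Q=12μC, V=6.00V), C3(2μF, Q=2μC, V=1.00V)
Op 1: CLOSE 3-2: Q_total=14.00, C_total=4.00, V=3.50; Q3=7.00, Q2=7.00; dissipated=12.500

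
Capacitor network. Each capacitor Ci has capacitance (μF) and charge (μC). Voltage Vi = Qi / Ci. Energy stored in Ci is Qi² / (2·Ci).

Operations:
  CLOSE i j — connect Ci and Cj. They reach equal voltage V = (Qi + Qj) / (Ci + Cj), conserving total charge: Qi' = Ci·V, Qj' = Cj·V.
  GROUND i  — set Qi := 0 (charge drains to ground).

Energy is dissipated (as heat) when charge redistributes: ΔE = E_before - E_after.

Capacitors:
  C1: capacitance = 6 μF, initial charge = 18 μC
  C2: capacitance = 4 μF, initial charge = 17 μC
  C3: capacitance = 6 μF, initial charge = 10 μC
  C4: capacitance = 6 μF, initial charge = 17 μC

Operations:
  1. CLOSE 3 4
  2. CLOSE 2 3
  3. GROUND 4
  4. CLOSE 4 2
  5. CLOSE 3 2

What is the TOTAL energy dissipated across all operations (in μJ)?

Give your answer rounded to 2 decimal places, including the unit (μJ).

Initial: C1(6μF, Q=18μC, V=3.00V), C2(4μF, Q=17μC, V=4.25V), C3(6μF, Q=10μC, V=1.67V), C4(6μF, Q=17μC, V=2.83V)
Op 1: CLOSE 3-4: Q_total=27.00, C_total=12.00, V=2.25; Q3=13.50, Q4=13.50; dissipated=2.042
Op 2: CLOSE 2-3: Q_total=30.50, C_total=10.00, V=3.05; Q2=12.20, Q3=18.30; dissipated=4.800
Op 3: GROUND 4: Q4=0; energy lost=15.188
Op 4: CLOSE 4-2: Q_total=12.20, C_total=10.00, V=1.22; Q4=7.32, Q2=4.88; dissipated=11.163
Op 5: CLOSE 3-2: Q_total=23.18, C_total=10.00, V=2.32; Q3=13.91, Q2=9.27; dissipated=4.019
Total dissipated: 37.211 μJ

Answer: 37.21 μJ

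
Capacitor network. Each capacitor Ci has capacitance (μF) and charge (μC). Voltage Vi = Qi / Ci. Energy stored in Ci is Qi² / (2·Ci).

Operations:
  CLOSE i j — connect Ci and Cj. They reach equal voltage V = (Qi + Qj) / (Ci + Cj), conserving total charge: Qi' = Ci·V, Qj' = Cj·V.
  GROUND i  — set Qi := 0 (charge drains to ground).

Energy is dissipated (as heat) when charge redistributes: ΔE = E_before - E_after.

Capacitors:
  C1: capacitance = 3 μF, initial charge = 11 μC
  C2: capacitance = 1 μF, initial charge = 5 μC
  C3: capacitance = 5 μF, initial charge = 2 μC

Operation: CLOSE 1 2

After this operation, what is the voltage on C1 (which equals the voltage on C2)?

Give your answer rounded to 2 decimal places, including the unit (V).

Answer: 4.00 V

Derivation:
Initial: C1(3μF, Q=11μC, V=3.67V), C2(1μF, Q=5μC, V=5.00V), C3(5μF, Q=2μC, V=0.40V)
Op 1: CLOSE 1-2: Q_total=16.00, C_total=4.00, V=4.00; Q1=12.00, Q2=4.00; dissipated=0.667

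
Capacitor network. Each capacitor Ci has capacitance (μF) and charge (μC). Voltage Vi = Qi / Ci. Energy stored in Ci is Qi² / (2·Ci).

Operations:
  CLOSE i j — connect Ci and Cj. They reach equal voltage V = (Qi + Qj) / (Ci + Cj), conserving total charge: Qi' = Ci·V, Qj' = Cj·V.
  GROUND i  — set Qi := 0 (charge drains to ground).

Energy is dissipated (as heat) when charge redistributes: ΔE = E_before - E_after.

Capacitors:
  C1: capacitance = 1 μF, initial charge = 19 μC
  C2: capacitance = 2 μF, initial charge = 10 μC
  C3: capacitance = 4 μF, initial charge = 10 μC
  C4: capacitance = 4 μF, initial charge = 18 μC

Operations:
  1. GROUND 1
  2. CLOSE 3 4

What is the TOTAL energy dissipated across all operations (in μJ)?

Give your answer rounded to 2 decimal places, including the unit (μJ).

Initial: C1(1μF, Q=19μC, V=19.00V), C2(2μF, Q=10μC, V=5.00V), C3(4μF, Q=10μC, V=2.50V), C4(4μF, Q=18μC, V=4.50V)
Op 1: GROUND 1: Q1=0; energy lost=180.500
Op 2: CLOSE 3-4: Q_total=28.00, C_total=8.00, V=3.50; Q3=14.00, Q4=14.00; dissipated=4.000
Total dissipated: 184.500 μJ

Answer: 184.50 μJ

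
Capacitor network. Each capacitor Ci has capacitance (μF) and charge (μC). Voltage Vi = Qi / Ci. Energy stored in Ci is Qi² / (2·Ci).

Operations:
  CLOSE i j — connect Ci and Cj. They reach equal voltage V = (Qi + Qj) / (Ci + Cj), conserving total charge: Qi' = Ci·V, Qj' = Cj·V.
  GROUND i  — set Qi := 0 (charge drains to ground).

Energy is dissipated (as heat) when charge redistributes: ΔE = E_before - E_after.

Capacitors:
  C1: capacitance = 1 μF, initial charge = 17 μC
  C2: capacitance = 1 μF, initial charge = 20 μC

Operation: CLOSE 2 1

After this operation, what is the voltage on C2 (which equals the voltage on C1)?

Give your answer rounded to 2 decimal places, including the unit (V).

Answer: 18.50 V

Derivation:
Initial: C1(1μF, Q=17μC, V=17.00V), C2(1μF, Q=20μC, V=20.00V)
Op 1: CLOSE 2-1: Q_total=37.00, C_total=2.00, V=18.50; Q2=18.50, Q1=18.50; dissipated=2.250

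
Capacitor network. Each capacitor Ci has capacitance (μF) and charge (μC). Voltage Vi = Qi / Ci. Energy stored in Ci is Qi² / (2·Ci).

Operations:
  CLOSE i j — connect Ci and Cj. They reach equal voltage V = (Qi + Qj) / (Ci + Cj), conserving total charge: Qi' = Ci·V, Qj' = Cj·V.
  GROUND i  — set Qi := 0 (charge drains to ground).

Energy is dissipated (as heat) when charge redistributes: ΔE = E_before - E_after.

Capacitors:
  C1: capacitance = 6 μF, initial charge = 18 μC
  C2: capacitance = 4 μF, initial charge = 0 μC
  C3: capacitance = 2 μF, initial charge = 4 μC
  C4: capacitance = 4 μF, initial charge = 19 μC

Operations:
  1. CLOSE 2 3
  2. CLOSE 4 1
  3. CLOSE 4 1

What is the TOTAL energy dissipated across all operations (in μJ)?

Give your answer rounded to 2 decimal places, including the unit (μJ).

Answer: 6.34 μJ

Derivation:
Initial: C1(6μF, Q=18μC, V=3.00V), C2(4μF, Q=0μC, V=0.00V), C3(2μF, Q=4μC, V=2.00V), C4(4μF, Q=19μC, V=4.75V)
Op 1: CLOSE 2-3: Q_total=4.00, C_total=6.00, V=0.67; Q2=2.67, Q3=1.33; dissipated=2.667
Op 2: CLOSE 4-1: Q_total=37.00, C_total=10.00, V=3.70; Q4=14.80, Q1=22.20; dissipated=3.675
Op 3: CLOSE 4-1: Q_total=37.00, C_total=10.00, V=3.70; Q4=14.80, Q1=22.20; dissipated=0.000
Total dissipated: 6.342 μJ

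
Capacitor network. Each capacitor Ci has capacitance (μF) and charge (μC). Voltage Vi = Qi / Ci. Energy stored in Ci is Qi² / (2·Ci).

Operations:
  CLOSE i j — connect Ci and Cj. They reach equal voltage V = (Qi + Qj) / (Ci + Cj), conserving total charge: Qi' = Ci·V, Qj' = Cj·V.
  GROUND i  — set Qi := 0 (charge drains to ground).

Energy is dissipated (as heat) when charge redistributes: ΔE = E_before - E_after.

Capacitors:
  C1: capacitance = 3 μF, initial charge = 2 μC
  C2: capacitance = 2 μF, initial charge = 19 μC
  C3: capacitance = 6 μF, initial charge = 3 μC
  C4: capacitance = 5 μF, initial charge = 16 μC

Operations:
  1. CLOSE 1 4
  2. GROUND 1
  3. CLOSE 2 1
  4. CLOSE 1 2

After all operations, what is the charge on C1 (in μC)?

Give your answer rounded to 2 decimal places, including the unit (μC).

Answer: 11.40 μC

Derivation:
Initial: C1(3μF, Q=2μC, V=0.67V), C2(2μF, Q=19μC, V=9.50V), C3(6μF, Q=3μC, V=0.50V), C4(5μF, Q=16μC, V=3.20V)
Op 1: CLOSE 1-4: Q_total=18.00, C_total=8.00, V=2.25; Q1=6.75, Q4=11.25; dissipated=6.017
Op 2: GROUND 1: Q1=0; energy lost=7.594
Op 3: CLOSE 2-1: Q_total=19.00, C_total=5.00, V=3.80; Q2=7.60, Q1=11.40; dissipated=54.150
Op 4: CLOSE 1-2: Q_total=19.00, C_total=5.00, V=3.80; Q1=11.40, Q2=7.60; dissipated=0.000
Final charges: Q1=11.40, Q2=7.60, Q3=3.00, Q4=11.25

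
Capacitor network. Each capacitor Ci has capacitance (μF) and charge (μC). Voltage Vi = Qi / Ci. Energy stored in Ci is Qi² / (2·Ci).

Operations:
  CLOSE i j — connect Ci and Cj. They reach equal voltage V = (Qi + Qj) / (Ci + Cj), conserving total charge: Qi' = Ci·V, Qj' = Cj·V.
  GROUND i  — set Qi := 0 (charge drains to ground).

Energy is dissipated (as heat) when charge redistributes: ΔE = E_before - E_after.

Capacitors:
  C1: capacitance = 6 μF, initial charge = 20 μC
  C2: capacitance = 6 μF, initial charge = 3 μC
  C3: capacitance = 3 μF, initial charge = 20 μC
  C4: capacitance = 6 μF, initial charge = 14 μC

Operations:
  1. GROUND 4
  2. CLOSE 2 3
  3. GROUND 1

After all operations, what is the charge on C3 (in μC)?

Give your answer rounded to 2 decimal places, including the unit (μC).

Initial: C1(6μF, Q=20μC, V=3.33V), C2(6μF, Q=3μC, V=0.50V), C3(3μF, Q=20μC, V=6.67V), C4(6μF, Q=14μC, V=2.33V)
Op 1: GROUND 4: Q4=0; energy lost=16.333
Op 2: CLOSE 2-3: Q_total=23.00, C_total=9.00, V=2.56; Q2=15.33, Q3=7.67; dissipated=38.028
Op 3: GROUND 1: Q1=0; energy lost=33.333
Final charges: Q1=0.00, Q2=15.33, Q3=7.67, Q4=0.00

Answer: 7.67 μC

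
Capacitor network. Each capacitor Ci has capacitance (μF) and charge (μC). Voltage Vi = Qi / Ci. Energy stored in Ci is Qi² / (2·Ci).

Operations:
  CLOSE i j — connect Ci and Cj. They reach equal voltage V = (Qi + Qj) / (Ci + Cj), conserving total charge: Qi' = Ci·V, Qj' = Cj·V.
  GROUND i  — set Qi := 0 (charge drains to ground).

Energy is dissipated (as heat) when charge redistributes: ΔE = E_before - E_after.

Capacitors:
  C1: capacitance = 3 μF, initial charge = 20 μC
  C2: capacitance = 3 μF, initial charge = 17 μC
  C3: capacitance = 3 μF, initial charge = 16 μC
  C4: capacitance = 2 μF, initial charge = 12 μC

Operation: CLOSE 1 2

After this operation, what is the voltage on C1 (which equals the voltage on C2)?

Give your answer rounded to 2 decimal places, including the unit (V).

Initial: C1(3μF, Q=20μC, V=6.67V), C2(3μF, Q=17μC, V=5.67V), C3(3μF, Q=16μC, V=5.33V), C4(2μF, Q=12μC, V=6.00V)
Op 1: CLOSE 1-2: Q_total=37.00, C_total=6.00, V=6.17; Q1=18.50, Q2=18.50; dissipated=0.750

Answer: 6.17 V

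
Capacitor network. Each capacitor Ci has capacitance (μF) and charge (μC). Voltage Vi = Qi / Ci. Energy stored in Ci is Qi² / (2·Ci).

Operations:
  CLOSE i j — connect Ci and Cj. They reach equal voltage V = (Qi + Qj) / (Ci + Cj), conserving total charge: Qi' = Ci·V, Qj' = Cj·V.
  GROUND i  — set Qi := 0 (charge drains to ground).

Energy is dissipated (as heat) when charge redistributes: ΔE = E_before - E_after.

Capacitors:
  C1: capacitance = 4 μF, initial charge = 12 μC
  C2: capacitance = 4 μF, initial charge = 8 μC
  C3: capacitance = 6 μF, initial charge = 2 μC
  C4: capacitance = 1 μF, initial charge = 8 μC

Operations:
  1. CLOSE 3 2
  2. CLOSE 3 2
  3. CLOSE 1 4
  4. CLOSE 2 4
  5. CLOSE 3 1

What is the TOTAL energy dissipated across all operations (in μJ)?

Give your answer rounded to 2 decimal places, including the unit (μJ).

Answer: 27.73 μJ

Derivation:
Initial: C1(4μF, Q=12μC, V=3.00V), C2(4μF, Q=8μC, V=2.00V), C3(6μF, Q=2μC, V=0.33V), C4(1μF, Q=8μC, V=8.00V)
Op 1: CLOSE 3-2: Q_total=10.00, C_total=10.00, V=1.00; Q3=6.00, Q2=4.00; dissipated=3.333
Op 2: CLOSE 3-2: Q_total=10.00, C_total=10.00, V=1.00; Q3=6.00, Q2=4.00; dissipated=0.000
Op 3: CLOSE 1-4: Q_total=20.00, C_total=5.00, V=4.00; Q1=16.00, Q4=4.00; dissipated=10.000
Op 4: CLOSE 2-4: Q_total=8.00, C_total=5.00, V=1.60; Q2=6.40, Q4=1.60; dissipated=3.600
Op 5: CLOSE 3-1: Q_total=22.00, C_total=10.00, V=2.20; Q3=13.20, Q1=8.80; dissipated=10.800
Total dissipated: 27.733 μJ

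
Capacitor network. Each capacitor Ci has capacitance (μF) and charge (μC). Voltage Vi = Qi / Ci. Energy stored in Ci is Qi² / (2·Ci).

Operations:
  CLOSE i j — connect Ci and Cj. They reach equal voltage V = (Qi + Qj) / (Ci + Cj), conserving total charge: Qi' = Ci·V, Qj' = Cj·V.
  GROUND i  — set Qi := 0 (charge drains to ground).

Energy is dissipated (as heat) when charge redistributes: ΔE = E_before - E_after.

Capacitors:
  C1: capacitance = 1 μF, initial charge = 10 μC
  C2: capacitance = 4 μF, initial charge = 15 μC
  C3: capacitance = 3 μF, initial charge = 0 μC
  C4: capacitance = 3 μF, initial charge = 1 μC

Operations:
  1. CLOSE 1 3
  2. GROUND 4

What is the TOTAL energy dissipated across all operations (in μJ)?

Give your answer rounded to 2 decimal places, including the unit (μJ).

Answer: 37.67 μJ

Derivation:
Initial: C1(1μF, Q=10μC, V=10.00V), C2(4μF, Q=15μC, V=3.75V), C3(3μF, Q=0μC, V=0.00V), C4(3μF, Q=1μC, V=0.33V)
Op 1: CLOSE 1-3: Q_total=10.00, C_total=4.00, V=2.50; Q1=2.50, Q3=7.50; dissipated=37.500
Op 2: GROUND 4: Q4=0; energy lost=0.167
Total dissipated: 37.667 μJ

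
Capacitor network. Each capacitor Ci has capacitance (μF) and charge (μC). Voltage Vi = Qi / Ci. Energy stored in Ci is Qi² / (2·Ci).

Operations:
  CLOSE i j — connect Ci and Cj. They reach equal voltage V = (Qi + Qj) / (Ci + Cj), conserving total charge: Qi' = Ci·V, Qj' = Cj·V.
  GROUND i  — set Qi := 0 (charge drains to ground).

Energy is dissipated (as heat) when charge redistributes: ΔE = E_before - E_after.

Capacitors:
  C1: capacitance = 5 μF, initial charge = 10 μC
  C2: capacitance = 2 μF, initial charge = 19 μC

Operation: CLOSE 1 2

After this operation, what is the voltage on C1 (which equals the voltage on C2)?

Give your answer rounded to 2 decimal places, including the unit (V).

Answer: 4.14 V

Derivation:
Initial: C1(5μF, Q=10μC, V=2.00V), C2(2μF, Q=19μC, V=9.50V)
Op 1: CLOSE 1-2: Q_total=29.00, C_total=7.00, V=4.14; Q1=20.71, Q2=8.29; dissipated=40.179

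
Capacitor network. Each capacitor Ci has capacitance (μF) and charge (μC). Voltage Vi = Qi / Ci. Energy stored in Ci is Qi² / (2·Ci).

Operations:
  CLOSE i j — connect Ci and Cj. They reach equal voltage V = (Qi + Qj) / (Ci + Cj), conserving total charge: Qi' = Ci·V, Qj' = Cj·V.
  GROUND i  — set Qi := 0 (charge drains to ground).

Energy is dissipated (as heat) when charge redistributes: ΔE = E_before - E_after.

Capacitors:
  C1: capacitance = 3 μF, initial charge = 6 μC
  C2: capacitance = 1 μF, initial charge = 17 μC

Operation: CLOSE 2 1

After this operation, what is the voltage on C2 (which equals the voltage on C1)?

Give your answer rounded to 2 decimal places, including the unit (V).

Initial: C1(3μF, Q=6μC, V=2.00V), C2(1μF, Q=17μC, V=17.00V)
Op 1: CLOSE 2-1: Q_total=23.00, C_total=4.00, V=5.75; Q2=5.75, Q1=17.25; dissipated=84.375

Answer: 5.75 V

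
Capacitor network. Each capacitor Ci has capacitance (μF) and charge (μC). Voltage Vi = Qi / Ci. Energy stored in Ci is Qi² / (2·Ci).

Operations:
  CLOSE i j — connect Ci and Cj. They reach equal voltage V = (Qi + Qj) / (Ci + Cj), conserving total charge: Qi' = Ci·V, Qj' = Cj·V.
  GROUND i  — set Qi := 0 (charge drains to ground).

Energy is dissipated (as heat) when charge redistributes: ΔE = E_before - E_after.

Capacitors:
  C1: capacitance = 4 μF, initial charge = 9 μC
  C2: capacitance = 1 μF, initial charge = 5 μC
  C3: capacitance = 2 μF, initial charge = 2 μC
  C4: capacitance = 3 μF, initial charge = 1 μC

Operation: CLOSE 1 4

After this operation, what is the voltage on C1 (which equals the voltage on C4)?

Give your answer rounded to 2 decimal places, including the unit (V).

Initial: C1(4μF, Q=9μC, V=2.25V), C2(1μF, Q=5μC, V=5.00V), C3(2μF, Q=2μC, V=1.00V), C4(3μF, Q=1μC, V=0.33V)
Op 1: CLOSE 1-4: Q_total=10.00, C_total=7.00, V=1.43; Q1=5.71, Q4=4.29; dissipated=3.149

Answer: 1.43 V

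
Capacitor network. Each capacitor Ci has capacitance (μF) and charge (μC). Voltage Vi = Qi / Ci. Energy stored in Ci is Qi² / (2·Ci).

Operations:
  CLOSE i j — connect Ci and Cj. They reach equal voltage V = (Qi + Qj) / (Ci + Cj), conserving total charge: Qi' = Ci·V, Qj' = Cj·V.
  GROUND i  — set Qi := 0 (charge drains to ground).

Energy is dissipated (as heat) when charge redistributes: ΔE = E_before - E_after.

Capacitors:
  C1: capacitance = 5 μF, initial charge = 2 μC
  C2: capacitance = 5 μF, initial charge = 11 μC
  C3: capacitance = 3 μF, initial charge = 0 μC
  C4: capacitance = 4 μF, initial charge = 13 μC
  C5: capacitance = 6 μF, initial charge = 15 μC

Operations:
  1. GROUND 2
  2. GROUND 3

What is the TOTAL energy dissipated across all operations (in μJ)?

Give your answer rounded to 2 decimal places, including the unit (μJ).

Initial: C1(5μF, Q=2μC, V=0.40V), C2(5μF, Q=11μC, V=2.20V), C3(3μF, Q=0μC, V=0.00V), C4(4μF, Q=13μC, V=3.25V), C5(6μF, Q=15μC, V=2.50V)
Op 1: GROUND 2: Q2=0; energy lost=12.100
Op 2: GROUND 3: Q3=0; energy lost=0.000
Total dissipated: 12.100 μJ

Answer: 12.10 μJ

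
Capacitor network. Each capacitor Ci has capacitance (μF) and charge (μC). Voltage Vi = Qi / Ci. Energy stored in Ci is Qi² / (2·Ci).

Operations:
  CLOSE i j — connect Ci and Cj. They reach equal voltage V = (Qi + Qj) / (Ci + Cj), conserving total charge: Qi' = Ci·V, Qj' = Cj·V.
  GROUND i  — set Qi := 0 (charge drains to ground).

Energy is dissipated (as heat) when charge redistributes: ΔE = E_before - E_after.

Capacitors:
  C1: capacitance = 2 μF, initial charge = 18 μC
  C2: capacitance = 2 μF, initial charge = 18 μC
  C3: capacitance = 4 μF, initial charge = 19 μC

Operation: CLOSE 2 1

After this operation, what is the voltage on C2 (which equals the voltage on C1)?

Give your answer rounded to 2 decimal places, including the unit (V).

Answer: 9.00 V

Derivation:
Initial: C1(2μF, Q=18μC, V=9.00V), C2(2μF, Q=18μC, V=9.00V), C3(4μF, Q=19μC, V=4.75V)
Op 1: CLOSE 2-1: Q_total=36.00, C_total=4.00, V=9.00; Q2=18.00, Q1=18.00; dissipated=0.000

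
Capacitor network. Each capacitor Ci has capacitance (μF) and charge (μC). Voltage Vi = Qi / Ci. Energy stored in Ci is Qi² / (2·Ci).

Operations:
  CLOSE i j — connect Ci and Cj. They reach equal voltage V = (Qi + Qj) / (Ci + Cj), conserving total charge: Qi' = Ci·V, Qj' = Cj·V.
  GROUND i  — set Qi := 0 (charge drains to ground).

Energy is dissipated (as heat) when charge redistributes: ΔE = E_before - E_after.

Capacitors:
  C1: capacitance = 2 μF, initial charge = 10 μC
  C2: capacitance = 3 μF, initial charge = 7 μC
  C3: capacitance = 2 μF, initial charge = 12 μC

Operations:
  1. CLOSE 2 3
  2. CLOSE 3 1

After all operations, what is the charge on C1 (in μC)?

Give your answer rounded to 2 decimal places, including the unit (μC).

Initial: C1(2μF, Q=10μC, V=5.00V), C2(3μF, Q=7μC, V=2.33V), C3(2μF, Q=12μC, V=6.00V)
Op 1: CLOSE 2-3: Q_total=19.00, C_total=5.00, V=3.80; Q2=11.40, Q3=7.60; dissipated=8.067
Op 2: CLOSE 3-1: Q_total=17.60, C_total=4.00, V=4.40; Q3=8.80, Q1=8.80; dissipated=0.720
Final charges: Q1=8.80, Q2=11.40, Q3=8.80

Answer: 8.80 μC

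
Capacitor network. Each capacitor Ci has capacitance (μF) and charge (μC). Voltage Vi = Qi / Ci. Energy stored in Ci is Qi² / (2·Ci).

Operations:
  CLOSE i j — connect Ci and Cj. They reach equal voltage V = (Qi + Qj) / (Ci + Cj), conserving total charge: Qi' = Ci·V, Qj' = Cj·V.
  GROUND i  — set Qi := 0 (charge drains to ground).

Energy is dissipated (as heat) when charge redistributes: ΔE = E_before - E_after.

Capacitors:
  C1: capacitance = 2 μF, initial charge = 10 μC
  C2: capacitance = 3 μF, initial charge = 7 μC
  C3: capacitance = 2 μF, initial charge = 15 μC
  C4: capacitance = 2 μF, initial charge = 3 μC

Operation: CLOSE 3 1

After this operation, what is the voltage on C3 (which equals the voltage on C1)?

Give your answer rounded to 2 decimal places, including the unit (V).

Initial: C1(2μF, Q=10μC, V=5.00V), C2(3μF, Q=7μC, V=2.33V), C3(2μF, Q=15μC, V=7.50V), C4(2μF, Q=3μC, V=1.50V)
Op 1: CLOSE 3-1: Q_total=25.00, C_total=4.00, V=6.25; Q3=12.50, Q1=12.50; dissipated=3.125

Answer: 6.25 V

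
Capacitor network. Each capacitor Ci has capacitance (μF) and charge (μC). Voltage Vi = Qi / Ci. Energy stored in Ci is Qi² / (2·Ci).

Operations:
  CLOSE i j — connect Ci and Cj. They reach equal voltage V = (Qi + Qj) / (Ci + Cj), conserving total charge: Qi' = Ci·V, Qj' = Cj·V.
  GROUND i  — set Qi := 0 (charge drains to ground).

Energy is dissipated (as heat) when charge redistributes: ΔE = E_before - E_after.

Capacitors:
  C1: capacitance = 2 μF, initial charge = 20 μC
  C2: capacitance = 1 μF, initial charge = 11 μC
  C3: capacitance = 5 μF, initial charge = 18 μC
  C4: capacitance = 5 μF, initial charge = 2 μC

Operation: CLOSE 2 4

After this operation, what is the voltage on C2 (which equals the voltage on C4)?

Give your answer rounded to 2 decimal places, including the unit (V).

Initial: C1(2μF, Q=20μC, V=10.00V), C2(1μF, Q=11μC, V=11.00V), C3(5μF, Q=18μC, V=3.60V), C4(5μF, Q=2μC, V=0.40V)
Op 1: CLOSE 2-4: Q_total=13.00, C_total=6.00, V=2.17; Q2=2.17, Q4=10.83; dissipated=46.817

Answer: 2.17 V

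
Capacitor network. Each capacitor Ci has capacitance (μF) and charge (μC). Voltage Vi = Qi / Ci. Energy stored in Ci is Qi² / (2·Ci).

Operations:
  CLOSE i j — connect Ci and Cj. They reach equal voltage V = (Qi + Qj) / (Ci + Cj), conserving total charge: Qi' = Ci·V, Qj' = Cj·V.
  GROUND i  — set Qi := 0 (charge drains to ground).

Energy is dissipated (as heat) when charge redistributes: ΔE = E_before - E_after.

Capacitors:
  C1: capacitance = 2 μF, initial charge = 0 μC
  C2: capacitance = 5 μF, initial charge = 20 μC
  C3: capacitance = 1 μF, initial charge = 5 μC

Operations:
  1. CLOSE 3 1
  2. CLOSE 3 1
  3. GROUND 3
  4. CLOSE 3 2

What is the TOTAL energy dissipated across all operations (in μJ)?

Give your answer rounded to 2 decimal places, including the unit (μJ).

Answer: 16.39 μJ

Derivation:
Initial: C1(2μF, Q=0μC, V=0.00V), C2(5μF, Q=20μC, V=4.00V), C3(1μF, Q=5μC, V=5.00V)
Op 1: CLOSE 3-1: Q_total=5.00, C_total=3.00, V=1.67; Q3=1.67, Q1=3.33; dissipated=8.333
Op 2: CLOSE 3-1: Q_total=5.00, C_total=3.00, V=1.67; Q3=1.67, Q1=3.33; dissipated=0.000
Op 3: GROUND 3: Q3=0; energy lost=1.389
Op 4: CLOSE 3-2: Q_total=20.00, C_total=6.00, V=3.33; Q3=3.33, Q2=16.67; dissipated=6.667
Total dissipated: 16.389 μJ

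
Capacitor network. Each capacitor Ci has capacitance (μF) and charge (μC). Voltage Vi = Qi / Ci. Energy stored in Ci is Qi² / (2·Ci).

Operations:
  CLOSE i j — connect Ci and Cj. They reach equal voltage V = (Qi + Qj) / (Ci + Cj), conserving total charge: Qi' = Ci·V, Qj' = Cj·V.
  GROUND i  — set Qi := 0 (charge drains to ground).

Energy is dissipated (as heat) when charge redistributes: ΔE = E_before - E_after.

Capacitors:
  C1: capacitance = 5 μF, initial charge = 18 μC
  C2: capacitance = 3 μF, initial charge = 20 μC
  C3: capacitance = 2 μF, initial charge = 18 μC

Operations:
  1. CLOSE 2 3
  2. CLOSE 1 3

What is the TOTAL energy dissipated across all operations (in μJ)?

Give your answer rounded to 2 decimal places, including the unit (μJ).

Initial: C1(5μF, Q=18μC, V=3.60V), C2(3μF, Q=20μC, V=6.67V), C3(2μF, Q=18μC, V=9.00V)
Op 1: CLOSE 2-3: Q_total=38.00, C_total=5.00, V=7.60; Q2=22.80, Q3=15.20; dissipated=3.267
Op 2: CLOSE 1-3: Q_total=33.20, C_total=7.00, V=4.74; Q1=23.71, Q3=9.49; dissipated=11.429
Total dissipated: 14.695 μJ

Answer: 14.70 μJ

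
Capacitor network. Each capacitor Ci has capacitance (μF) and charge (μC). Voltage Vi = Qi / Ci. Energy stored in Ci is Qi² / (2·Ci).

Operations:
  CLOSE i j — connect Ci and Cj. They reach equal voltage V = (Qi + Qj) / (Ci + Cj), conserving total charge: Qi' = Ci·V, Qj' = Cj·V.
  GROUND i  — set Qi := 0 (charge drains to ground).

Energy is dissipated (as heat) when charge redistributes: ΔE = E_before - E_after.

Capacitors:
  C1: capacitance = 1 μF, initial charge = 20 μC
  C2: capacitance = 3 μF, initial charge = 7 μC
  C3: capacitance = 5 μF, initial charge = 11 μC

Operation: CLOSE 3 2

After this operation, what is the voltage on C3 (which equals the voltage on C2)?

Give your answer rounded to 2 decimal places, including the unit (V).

Initial: C1(1μF, Q=20μC, V=20.00V), C2(3μF, Q=7μC, V=2.33V), C3(5μF, Q=11μC, V=2.20V)
Op 1: CLOSE 3-2: Q_total=18.00, C_total=8.00, V=2.25; Q3=11.25, Q2=6.75; dissipated=0.017

Answer: 2.25 V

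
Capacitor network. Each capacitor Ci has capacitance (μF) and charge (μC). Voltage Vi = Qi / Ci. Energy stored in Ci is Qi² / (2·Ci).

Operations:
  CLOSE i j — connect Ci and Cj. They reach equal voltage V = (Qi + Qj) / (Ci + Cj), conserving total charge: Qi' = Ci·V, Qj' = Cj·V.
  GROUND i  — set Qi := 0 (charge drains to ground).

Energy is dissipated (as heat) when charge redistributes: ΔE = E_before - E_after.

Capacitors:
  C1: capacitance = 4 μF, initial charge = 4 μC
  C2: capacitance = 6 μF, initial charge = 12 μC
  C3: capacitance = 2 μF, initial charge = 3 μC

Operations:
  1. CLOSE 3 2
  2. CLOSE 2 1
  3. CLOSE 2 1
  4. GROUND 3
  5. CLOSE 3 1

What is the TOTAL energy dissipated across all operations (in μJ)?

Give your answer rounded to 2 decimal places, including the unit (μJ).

Initial: C1(4μF, Q=4μC, V=1.00V), C2(6μF, Q=12μC, V=2.00V), C3(2μF, Q=3μC, V=1.50V)
Op 1: CLOSE 3-2: Q_total=15.00, C_total=8.00, V=1.88; Q3=3.75, Q2=11.25; dissipated=0.188
Op 2: CLOSE 2-1: Q_total=15.25, C_total=10.00, V=1.52; Q2=9.15, Q1=6.10; dissipated=0.919
Op 3: CLOSE 2-1: Q_total=15.25, C_total=10.00, V=1.52; Q2=9.15, Q1=6.10; dissipated=0.000
Op 4: GROUND 3: Q3=0; energy lost=3.516
Op 5: CLOSE 3-1: Q_total=6.10, C_total=6.00, V=1.02; Q3=2.03, Q1=4.07; dissipated=1.550
Total dissipated: 6.172 μJ

Answer: 6.17 μJ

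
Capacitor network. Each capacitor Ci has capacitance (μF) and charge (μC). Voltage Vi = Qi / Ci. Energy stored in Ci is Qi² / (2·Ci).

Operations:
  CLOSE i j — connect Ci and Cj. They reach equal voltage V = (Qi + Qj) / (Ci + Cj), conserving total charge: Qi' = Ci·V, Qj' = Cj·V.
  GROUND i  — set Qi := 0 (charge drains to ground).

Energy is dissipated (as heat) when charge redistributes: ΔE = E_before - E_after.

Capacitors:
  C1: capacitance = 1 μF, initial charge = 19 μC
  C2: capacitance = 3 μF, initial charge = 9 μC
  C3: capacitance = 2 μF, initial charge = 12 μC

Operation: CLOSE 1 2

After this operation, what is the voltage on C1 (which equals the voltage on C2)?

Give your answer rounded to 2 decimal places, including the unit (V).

Answer: 7.00 V

Derivation:
Initial: C1(1μF, Q=19μC, V=19.00V), C2(3μF, Q=9μC, V=3.00V), C3(2μF, Q=12μC, V=6.00V)
Op 1: CLOSE 1-2: Q_total=28.00, C_total=4.00, V=7.00; Q1=7.00, Q2=21.00; dissipated=96.000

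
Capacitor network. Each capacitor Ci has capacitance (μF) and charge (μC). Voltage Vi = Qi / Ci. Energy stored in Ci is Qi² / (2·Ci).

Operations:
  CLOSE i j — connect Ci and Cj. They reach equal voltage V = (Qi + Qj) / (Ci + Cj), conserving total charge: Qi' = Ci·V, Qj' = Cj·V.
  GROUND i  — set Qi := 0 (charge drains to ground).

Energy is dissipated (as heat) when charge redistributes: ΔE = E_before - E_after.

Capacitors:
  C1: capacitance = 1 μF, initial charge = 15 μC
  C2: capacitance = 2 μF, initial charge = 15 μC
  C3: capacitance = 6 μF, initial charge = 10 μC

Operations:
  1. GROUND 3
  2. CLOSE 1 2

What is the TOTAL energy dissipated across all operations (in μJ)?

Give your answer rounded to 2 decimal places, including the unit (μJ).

Answer: 27.08 μJ

Derivation:
Initial: C1(1μF, Q=15μC, V=15.00V), C2(2μF, Q=15μC, V=7.50V), C3(6μF, Q=10μC, V=1.67V)
Op 1: GROUND 3: Q3=0; energy lost=8.333
Op 2: CLOSE 1-2: Q_total=30.00, C_total=3.00, V=10.00; Q1=10.00, Q2=20.00; dissipated=18.750
Total dissipated: 27.083 μJ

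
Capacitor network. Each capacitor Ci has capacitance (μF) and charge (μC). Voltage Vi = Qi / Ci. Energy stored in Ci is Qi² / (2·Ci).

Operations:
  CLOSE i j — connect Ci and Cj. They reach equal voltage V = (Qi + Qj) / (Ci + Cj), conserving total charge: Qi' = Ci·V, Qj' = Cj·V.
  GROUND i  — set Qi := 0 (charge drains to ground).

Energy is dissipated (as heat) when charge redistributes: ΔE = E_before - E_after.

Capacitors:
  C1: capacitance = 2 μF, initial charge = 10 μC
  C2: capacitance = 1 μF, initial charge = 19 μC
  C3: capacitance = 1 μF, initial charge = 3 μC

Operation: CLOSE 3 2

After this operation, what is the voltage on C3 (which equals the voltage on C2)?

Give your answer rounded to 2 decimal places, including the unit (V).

Answer: 11.00 V

Derivation:
Initial: C1(2μF, Q=10μC, V=5.00V), C2(1μF, Q=19μC, V=19.00V), C3(1μF, Q=3μC, V=3.00V)
Op 1: CLOSE 3-2: Q_total=22.00, C_total=2.00, V=11.00; Q3=11.00, Q2=11.00; dissipated=64.000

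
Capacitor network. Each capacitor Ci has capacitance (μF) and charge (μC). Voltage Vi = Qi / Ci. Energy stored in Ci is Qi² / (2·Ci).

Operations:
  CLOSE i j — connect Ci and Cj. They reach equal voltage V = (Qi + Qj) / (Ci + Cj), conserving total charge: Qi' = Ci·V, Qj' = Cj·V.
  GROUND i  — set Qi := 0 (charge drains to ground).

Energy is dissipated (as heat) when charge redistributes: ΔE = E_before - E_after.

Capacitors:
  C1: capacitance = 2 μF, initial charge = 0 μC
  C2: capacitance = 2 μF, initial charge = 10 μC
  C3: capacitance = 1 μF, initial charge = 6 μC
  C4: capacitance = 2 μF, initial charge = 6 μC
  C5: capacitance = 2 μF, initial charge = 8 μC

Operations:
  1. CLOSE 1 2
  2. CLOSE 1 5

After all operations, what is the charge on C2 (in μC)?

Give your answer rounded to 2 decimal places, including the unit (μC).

Initial: C1(2μF, Q=0μC, V=0.00V), C2(2μF, Q=10μC, V=5.00V), C3(1μF, Q=6μC, V=6.00V), C4(2μF, Q=6μC, V=3.00V), C5(2μF, Q=8μC, V=4.00V)
Op 1: CLOSE 1-2: Q_total=10.00, C_total=4.00, V=2.50; Q1=5.00, Q2=5.00; dissipated=12.500
Op 2: CLOSE 1-5: Q_total=13.00, C_total=4.00, V=3.25; Q1=6.50, Q5=6.50; dissipated=1.125
Final charges: Q1=6.50, Q2=5.00, Q3=6.00, Q4=6.00, Q5=6.50

Answer: 5.00 μC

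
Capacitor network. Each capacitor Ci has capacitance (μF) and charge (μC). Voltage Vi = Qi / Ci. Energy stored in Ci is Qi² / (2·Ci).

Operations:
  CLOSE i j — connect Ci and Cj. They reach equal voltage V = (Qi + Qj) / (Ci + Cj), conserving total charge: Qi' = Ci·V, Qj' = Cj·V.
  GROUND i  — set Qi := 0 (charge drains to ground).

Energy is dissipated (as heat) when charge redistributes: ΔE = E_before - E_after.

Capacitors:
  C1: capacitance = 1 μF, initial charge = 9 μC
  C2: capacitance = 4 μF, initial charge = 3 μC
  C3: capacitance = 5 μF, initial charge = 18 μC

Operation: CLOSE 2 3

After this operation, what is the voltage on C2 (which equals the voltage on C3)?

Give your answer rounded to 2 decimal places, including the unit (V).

Answer: 2.33 V

Derivation:
Initial: C1(1μF, Q=9μC, V=9.00V), C2(4μF, Q=3μC, V=0.75V), C3(5μF, Q=18μC, V=3.60V)
Op 1: CLOSE 2-3: Q_total=21.00, C_total=9.00, V=2.33; Q2=9.33, Q3=11.67; dissipated=9.025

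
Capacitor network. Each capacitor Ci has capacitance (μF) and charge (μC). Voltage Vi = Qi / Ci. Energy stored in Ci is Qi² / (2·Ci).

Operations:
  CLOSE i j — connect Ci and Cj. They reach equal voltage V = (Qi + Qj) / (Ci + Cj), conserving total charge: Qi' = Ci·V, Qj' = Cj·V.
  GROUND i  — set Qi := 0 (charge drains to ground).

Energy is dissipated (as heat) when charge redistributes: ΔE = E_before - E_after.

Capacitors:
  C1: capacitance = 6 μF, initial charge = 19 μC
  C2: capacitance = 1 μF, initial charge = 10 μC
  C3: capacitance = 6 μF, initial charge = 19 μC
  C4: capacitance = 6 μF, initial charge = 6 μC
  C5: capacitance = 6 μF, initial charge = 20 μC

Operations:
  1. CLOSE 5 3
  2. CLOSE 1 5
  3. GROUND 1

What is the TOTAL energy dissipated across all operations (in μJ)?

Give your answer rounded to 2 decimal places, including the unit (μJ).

Answer: 30.93 μJ

Derivation:
Initial: C1(6μF, Q=19μC, V=3.17V), C2(1μF, Q=10μC, V=10.00V), C3(6μF, Q=19μC, V=3.17V), C4(6μF, Q=6μC, V=1.00V), C5(6μF, Q=20μC, V=3.33V)
Op 1: CLOSE 5-3: Q_total=39.00, C_total=12.00, V=3.25; Q5=19.50, Q3=19.50; dissipated=0.042
Op 2: CLOSE 1-5: Q_total=38.50, C_total=12.00, V=3.21; Q1=19.25, Q5=19.25; dissipated=0.010
Op 3: GROUND 1: Q1=0; energy lost=30.880
Total dissipated: 30.932 μJ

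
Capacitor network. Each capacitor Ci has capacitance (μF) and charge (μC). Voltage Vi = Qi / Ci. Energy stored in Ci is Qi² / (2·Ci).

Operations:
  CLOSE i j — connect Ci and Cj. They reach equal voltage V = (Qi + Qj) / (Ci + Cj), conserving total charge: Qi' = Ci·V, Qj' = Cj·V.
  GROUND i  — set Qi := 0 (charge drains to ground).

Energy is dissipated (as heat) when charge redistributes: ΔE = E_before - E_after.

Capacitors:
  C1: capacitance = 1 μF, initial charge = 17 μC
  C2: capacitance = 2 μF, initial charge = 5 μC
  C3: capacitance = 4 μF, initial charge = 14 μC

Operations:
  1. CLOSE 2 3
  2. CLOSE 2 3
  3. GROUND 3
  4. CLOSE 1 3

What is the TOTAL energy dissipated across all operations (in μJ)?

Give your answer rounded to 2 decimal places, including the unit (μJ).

Initial: C1(1μF, Q=17μC, V=17.00V), C2(2μF, Q=5μC, V=2.50V), C3(4μF, Q=14μC, V=3.50V)
Op 1: CLOSE 2-3: Q_total=19.00, C_total=6.00, V=3.17; Q2=6.33, Q3=12.67; dissipated=0.667
Op 2: CLOSE 2-3: Q_total=19.00, C_total=6.00, V=3.17; Q2=6.33, Q3=12.67; dissipated=0.000
Op 3: GROUND 3: Q3=0; energy lost=20.056
Op 4: CLOSE 1-3: Q_total=17.00, C_total=5.00, V=3.40; Q1=3.40, Q3=13.60; dissipated=115.600
Total dissipated: 136.322 μJ

Answer: 136.32 μJ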